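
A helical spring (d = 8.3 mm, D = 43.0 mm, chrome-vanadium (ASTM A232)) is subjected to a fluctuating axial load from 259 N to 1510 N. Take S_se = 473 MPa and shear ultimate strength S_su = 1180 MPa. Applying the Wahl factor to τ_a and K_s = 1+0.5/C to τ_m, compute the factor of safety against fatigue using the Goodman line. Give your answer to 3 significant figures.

C = D/d = 43.0/8.3 = 5.1807; K_W = (4C−1)/(4C−4)+0.615/C = 1.2981; K_s = 1+0.5/C = 1.0965
F_a = (F_max−F_min)/2 = 625.5 N; F_m = (F_max+F_min)/2 = 884.5 N
τ_a = K_W·8F_aD/(πd³) = 1.2981 × 119.78 = 155.49 MPa
τ_m = K_s·8F_mD/(πd³) = 1.0965 × 169.38 = 185.73 MPa
Goodman: 1/n_f = τ_a/S_se + τ_m/S_su = 155.49/473 + 185.73/1180 = 0.32874 + 0.15740 = 0.48614
n_f = 1/0.48614 = 2.057

2.06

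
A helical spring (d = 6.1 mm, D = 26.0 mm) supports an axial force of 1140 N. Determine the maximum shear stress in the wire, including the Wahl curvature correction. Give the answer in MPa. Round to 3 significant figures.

457 MPa

Spring index C = D/d = 26.0/6.1 = 4.2623
K_W = (4C−1)/(4C−4) + 0.615/C = 16.049/13.049 + 0.1443 = 1.3742
τ₀ = 8FD/(πd³) = 8·1140·26.0/(π·6.1³) = 237120/713.08 = 332.53 MPa
τ_max = K·τ₀ = 1.3742 × 332.53 = 456.96 MPa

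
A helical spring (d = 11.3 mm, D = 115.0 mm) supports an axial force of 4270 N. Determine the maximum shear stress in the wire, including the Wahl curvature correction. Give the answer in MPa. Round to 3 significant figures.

Spring index C = D/d = 115.0/11.3 = 10.1770
K_W = (4C−1)/(4C−4) + 0.615/C = 39.708/36.708 + 0.0604 = 1.1422
τ₀ = 8FD/(πd³) = 8·4270·115.0/(π·11.3³) = 3.9284e+06/4533 = 866.62 MPa
τ_max = K·τ₀ = 1.1422 × 866.62 = 989.82 MPa

990 MPa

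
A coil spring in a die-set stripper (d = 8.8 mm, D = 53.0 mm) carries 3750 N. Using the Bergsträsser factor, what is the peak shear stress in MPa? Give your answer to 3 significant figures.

Spring index C = D/d = 53.0/8.8 = 6.0227
K_B = (4C+2)/(4C−3) = 26.091/21.091 = 1.2371
τ₀ = 8FD/(πd³) = 8·3750·53.0/(π·8.8³) = 1.59e+06/2140.9 = 742.68 MPa
τ_max = K·τ₀ = 1.2371 × 742.68 = 918.74 MPa

919 MPa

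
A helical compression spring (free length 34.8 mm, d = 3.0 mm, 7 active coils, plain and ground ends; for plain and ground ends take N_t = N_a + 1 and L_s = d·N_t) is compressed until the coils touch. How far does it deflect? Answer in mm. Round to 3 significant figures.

10.8 mm

N_t = 8; L_s = 3.0·8 = 24 mm
δ_solid = L₀ − L_s = 34.8 − 24 = 10.8 mm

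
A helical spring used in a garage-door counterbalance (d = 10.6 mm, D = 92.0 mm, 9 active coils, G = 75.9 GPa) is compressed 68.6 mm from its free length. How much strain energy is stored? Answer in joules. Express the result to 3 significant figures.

k = Gd⁴/(8D³N_a) = (75.9×10³)(10.6⁴)/(8·92.0³·9) = 17.091 N/mm
U = ½kδ² = 0.5 × 17.091 × 68.6² = 40215 N·mm = 40.215 J

40.2 J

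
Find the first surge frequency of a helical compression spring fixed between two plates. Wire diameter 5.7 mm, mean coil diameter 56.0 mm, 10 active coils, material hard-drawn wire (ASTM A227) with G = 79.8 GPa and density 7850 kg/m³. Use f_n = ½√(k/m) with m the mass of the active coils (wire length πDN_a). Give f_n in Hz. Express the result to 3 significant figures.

k = Gd⁴/(8D³N_a) = (79.8×10³)(5.7⁴)/(8·56.0³·10) = 5.9958 N/mm = 5995.8 N/m
Wire length L = πDN_a = π·56.0·10 = 1759.3 mm
m = ρ·(πd²/4)·L = 7850 × 25.518×10⁻⁶ m² × 1.7593 m = 0.35241 kg
f_n = ½√(k/m) = 0.5·√(5995.8/0.35241) = 0.5·√(17014) = 65.218 Hz

65.2 Hz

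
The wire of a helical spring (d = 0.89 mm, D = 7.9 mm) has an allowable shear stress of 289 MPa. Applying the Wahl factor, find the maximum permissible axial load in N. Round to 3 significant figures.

8.70 N

C = D/d = 7.9/0.89 = 8.8764
K_W = (4C−1)/(4C−4) + 0.615/C = 34.506/31.506 + 0.0693 = 1.1645
τ_max = K·8FD/(πd³) → F_max = τ_allow·πd³/(8DK)
F_max = 289·π·0.89³/(8·7.9·1.1645) = 640.06/73.597 = 8.6968 N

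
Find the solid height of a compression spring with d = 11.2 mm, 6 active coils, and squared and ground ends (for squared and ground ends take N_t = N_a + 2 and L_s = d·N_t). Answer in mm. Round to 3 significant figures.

squared and ground ends: N_t = N_a + 2 = 6 + 2 = 8
L_s = d·N_t = 11.2 × 8 = 89.6 mm

89.6 mm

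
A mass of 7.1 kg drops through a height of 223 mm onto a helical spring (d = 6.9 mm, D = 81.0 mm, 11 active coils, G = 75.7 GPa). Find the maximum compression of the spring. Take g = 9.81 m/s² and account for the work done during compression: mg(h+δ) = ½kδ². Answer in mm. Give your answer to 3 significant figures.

113 mm

k = Gd⁴/(8D³N_a) = (75.7×10³)(6.9⁴)/(8·81.0³·11) = 3.6691 N/mm
W = mg = 7.1 × 9.81 = 69.651 N
½kδ² − Wδ − Wh = 0 → δ = (W + √(W² + 2kWh))/k
δ = (69.651 + √(4851.3 + 113977))/3.6691 = (69.651 + 344.71)/3.6691 = 112.94 mm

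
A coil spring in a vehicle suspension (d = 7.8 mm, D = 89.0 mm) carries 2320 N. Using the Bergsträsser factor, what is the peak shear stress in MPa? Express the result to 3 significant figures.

Spring index C = D/d = 89.0/7.8 = 11.4103
K_B = (4C+2)/(4C−3) = 47.641/42.641 = 1.1173
τ₀ = 8FD/(πd³) = 8·2320·89.0/(π·7.8³) = 1.65184e+06/1490.8 = 1108 MPa
τ_max = K·τ₀ = 1.1173 × 1108 = 1237.9 MPa

1240 MPa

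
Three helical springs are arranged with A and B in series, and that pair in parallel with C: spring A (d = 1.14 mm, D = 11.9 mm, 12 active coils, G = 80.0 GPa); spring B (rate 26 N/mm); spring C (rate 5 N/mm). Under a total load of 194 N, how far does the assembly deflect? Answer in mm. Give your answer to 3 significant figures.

k_A = Gd⁴/(8D³N_a) = (80.0×10³)(1.14⁴)/(8·11.9³·12) = 0.83521 N/mm
Springs A,B series: k_AB = 1/(1/0.83521+1/26) = 0.80922 N/mm; parallel with C: k_eq = 0.80922+5 = 5.8092 N/mm
δ = F/k_eq = 194/5.8092 = 33.395 mm

33.4 mm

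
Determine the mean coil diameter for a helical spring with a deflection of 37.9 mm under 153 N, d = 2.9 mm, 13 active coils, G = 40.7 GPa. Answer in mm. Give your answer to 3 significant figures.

Required rate k = F/δ = 153/37.9 = 4.0369 N/mm
D = (Gd⁴/(8N_a·k))^(1/3) = (40.7×10³·2.9⁴/(8·13·4.0369))^(1/3)
  = (6856.47)^(1/3) = 18.9977 mm

19.0 mm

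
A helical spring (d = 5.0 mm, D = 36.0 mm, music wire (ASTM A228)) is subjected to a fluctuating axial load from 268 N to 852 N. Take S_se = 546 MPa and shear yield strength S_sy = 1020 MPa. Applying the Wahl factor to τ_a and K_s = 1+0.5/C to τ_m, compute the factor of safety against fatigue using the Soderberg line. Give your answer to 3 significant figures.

C = D/d = 36.0/5.0 = 7.2000; K_W = (4C−1)/(4C−4)+0.615/C = 1.2064; K_s = 1+0.5/C = 1.0694
F_a = (F_max−F_min)/2 = 292 N; F_m = (F_max+F_min)/2 = 560 N
τ_a = K_W·8F_aD/(πd³) = 1.2064 × 214.15 = 258.35 MPa
τ_m = K_s·8F_mD/(πd³) = 1.0694 × 410.7 = 439.22 MPa
Soderberg: 1/n_f = τ_a/S_se + τ_m/S_sy = 258.35/546 + 439.22/1020 = 0.47316 + 0.43060 = 0.90377
n_f = 1/0.90377 = 1.106

1.11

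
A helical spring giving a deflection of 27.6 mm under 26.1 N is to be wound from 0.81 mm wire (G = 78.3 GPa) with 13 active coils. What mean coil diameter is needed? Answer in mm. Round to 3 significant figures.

Required rate k = F/δ = 26.1/27.6 = 0.94565 N/mm
D = (Gd⁴/(8N_a·k))^(1/3) = (78.3×10³·0.81⁴/(8·13·0.94565))^(1/3)
  = (342.718)^(1/3) = 6.9981 mm

7.00 mm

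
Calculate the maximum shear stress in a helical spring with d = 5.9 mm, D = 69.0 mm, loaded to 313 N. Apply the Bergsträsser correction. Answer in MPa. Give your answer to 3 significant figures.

Spring index C = D/d = 69.0/5.9 = 11.6949
K_B = (4C+2)/(4C−3) = 48.780/43.780 = 1.1142
τ₀ = 8FD/(πd³) = 8·313·69.0/(π·5.9³) = 172776/645.22 = 267.78 MPa
τ_max = K·τ₀ = 1.1142 × 267.78 = 298.36 MPa

298 MPa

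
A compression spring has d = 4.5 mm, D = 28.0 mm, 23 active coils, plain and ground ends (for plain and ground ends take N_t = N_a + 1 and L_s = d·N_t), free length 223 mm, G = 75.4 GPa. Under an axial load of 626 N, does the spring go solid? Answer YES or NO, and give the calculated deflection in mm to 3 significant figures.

NO, δ = 81.8 mm

k = Gd⁴/(8D³N_a) = (75.4×10³)(4.5⁴)/(8·28.0³·23) = 7.6547 N/mm
N_t = 24; L_s = 4.5·24 = 108 mm; δ_solid = L₀ − L_s = 223 − 108 = 115 mm
δ = F/k = 626/7.6547 = 81.78 mm
δ < δ_solid → spring does not go solid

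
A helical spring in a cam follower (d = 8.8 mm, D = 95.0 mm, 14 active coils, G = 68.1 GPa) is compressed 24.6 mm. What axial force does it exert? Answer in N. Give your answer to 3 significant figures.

105 N

k = Gd⁴/(8D³N_a) = (68.1×10³)(8.8⁴)/(8·95.0³·14) = 4.2529 N/mm
F = k·δ = 4.2529 × 24.6 = 104.62 N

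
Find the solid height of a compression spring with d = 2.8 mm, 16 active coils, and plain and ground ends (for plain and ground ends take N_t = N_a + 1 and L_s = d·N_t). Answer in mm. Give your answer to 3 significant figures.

plain and ground ends: N_t = N_a + 1 = 16 + 1 = 17
L_s = d·N_t = 2.8 × 17 = 47.6 mm

47.6 mm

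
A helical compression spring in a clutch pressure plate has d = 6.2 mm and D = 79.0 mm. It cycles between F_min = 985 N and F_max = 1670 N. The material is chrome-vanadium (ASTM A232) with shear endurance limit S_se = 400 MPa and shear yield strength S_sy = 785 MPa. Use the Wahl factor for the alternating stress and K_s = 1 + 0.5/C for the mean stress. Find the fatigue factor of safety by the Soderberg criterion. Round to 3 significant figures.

0.437

C = D/d = 79.0/6.2 = 12.7419; K_W = (4C−1)/(4C−4)+0.615/C = 1.1121; K_s = 1+0.5/C = 1.0392
F_a = (F_max−F_min)/2 = 342.5 N; F_m = (F_max+F_min)/2 = 1327.5 N
τ_a = K_W·8F_aD/(πd³) = 1.1121 × 289.1 = 321.52 MPa
τ_m = K_s·8F_mD/(πd³) = 1.0392 × 1120.5 = 1164.5 MPa
Soderberg: 1/n_f = τ_a/S_se + τ_m/S_sy = 321.52/400 + 1164.5/785 = 0.80381 + 1.48345 = 2.2873
n_f = 1/2.2873 = 0.4372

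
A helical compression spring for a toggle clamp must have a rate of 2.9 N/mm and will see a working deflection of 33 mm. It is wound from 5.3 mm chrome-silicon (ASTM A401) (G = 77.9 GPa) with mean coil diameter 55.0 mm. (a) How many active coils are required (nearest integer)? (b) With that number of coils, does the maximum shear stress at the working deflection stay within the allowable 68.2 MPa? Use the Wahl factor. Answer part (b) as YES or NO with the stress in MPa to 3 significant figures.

(a) 16 coils; (b) NO, τ_max = 102 MPa

N_a = Gd⁴/(8D³k) = (77.9×10³)(5.3⁴)/(8·55.0³·2.9) = 15.92 → N_a = 16
Actual rate k = Gd⁴/(8D³·16) = 2.8863 N/mm
Working load F = kδ = 2.8863·33 = 95.248 N
C = 55.0/5.3 = 10.3774; K_W = (4C−1)/(4C−4)+0.615/C = 1.1392
τ_max = K_W·8FD/(πd³) = 1.1392·89.605 = 102.08 MPa
τ_max > 68.2 MPa → exceeds allowable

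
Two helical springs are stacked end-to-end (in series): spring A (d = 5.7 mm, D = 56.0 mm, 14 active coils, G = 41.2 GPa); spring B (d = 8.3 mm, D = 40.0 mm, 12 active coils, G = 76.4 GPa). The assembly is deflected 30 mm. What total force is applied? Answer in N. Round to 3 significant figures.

k_A = Gd⁴/(8D³N_a) = (41.2×10³)(5.7⁴)/(8·56.0³·14) = 2.2111 N/mm
k_B = Gd⁴/(8D³N_a) = (76.4×10³)(8.3⁴)/(8·40.0³·12) = 59.014 N/mm
Series: 1/k_eq = 1/2.2111 + 1/59.014 = 0.4692; k_eq = 2.1313 N/mm
F = k_eq·δ = 2.1313·30 = 63.938 N

63.9 N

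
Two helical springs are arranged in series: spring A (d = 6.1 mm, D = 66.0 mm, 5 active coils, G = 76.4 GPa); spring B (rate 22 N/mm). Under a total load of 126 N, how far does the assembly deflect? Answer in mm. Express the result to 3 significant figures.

k_A = Gd⁴/(8D³N_a) = (76.4×10³)(6.1⁴)/(8·66.0³·5) = 9.1986 N/mm
Series: 1/k_eq = 1/9.1986 + 1/22 = 0.15417; k_eq = 6.4865 N/mm
δ = F/k_eq = 126/6.4865 = 19.425 mm

19.4 mm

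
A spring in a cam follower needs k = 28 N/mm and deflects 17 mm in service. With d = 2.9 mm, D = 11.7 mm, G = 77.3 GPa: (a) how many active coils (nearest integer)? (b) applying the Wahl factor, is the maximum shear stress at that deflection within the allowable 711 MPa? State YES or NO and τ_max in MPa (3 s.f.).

(a) 15 coils; (b) NO, τ_max = 827 MPa

N_a = Gd⁴/(8D³k) = (77.3×10³)(2.9⁴)/(8·11.7³·28) = 15.24 → N_a = 15
Actual rate k = Gd⁴/(8D³·15) = 28.447 N/mm
Working load F = kδ = 28.447·17 = 483.59 N
C = 11.7/2.9 = 4.0345; K_W = (4C−1)/(4C−4)+0.615/C = 1.3996
τ_max = K_W·8FD/(πd³) = 1.3996·590.76 = 826.83 MPa
τ_max > 711 MPa → exceeds allowable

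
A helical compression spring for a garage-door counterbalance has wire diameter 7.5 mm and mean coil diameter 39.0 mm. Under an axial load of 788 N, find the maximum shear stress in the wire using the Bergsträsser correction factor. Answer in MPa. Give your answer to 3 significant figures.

238 MPa

Spring index C = D/d = 39.0/7.5 = 5.2000
K_B = (4C+2)/(4C−3) = 22.800/17.800 = 1.2809
τ₀ = 8FD/(πd³) = 8·788·39.0/(π·7.5³) = 245856/1325.4 = 185.5 MPa
τ_max = K·τ₀ = 1.2809 × 185.5 = 237.61 MPa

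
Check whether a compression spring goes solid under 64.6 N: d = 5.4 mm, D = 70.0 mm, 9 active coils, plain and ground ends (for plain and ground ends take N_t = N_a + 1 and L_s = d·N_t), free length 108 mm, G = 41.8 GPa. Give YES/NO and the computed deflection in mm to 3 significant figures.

NO, δ = 44.9 mm

k = Gd⁴/(8D³N_a) = (41.8×10³)(5.4⁴)/(8·70.0³·9) = 1.4392 N/mm
N_t = 10; L_s = 5.4·10 = 54 mm; δ_solid = L₀ − L_s = 108 − 54 = 54 mm
δ = F/k = 64.6/1.4392 = 44.886 mm
δ < δ_solid → spring does not go solid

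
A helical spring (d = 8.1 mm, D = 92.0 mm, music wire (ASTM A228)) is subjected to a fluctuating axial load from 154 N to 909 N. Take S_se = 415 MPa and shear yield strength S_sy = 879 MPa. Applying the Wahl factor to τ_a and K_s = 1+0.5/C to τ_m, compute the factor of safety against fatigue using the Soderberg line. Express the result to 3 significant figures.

C = D/d = 92.0/8.1 = 11.3580; K_W = (4C−1)/(4C−4)+0.615/C = 1.1266; K_s = 1+0.5/C = 1.0440
F_a = (F_max−F_min)/2 = 377.5 N; F_m = (F_max+F_min)/2 = 531.5 N
τ_a = K_W·8F_aD/(πd³) = 1.1266 × 166.41 = 187.47 MPa
τ_m = K_s·8F_mD/(πd³) = 1.0440 × 234.3 = 244.62 MPa
Soderberg: 1/n_f = τ_a/S_se + τ_m/S_sy = 187.47/415 + 244.62/879 = 0.45175 + 0.27829 = 0.73004
n_f = 1/0.73004 = 1.37

1.37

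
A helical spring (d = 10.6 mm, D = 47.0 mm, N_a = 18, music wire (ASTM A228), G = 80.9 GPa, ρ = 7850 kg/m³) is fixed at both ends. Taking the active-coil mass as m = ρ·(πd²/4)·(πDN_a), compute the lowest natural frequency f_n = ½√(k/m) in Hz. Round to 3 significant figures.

k = Gd⁴/(8D³N_a) = (80.9×10³)(10.6⁴)/(8·47.0³·18) = 68.315 N/mm = 68315 N/m
Wire length L = πDN_a = π·47.0·18 = 2657.8 mm
m = ρ·(πd²/4)·L = 7850 × 88.247×10⁻⁶ m² × 2.6578 m = 1.8412 kg
f_n = ½√(k/m) = 0.5·√(68315/1.8412) = 0.5·√(37104) = 96.312 Hz

96.3 Hz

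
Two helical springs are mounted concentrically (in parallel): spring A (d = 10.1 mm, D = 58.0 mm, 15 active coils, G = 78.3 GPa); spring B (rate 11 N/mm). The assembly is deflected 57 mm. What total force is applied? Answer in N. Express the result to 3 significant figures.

k_A = Gd⁴/(8D³N_a) = (78.3×10³)(10.1⁴)/(8·58.0³·15) = 34.8 N/mm
Parallel: k_eq = 34.8 + 11 = 45.8 N/mm
F = k_eq·δ = 45.8·57 = 2610.6 N

2610 N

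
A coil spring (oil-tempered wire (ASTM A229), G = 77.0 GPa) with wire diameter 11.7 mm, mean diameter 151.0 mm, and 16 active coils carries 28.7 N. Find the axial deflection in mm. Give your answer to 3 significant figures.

k = Gd⁴/(8D³N_a) = (77.0×10³)(11.7⁴)/(8·151.0³·16) = 3.2741 N/mm
δ = F/k = 28.7 / 3.2741 = 8.7657 mm

8.77 mm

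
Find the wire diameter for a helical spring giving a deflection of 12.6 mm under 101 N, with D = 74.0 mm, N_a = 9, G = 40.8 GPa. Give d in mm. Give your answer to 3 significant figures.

Required rate k = F/δ = 101/12.6 = 8.0159 N/mm
d = (8D³N_a·k / G)^(1/4) = (8·74.0³·9·8.0159 / (40.8×10³))^0.25
  = (5732.2)^0.25 = 8.7012 mm

8.70 mm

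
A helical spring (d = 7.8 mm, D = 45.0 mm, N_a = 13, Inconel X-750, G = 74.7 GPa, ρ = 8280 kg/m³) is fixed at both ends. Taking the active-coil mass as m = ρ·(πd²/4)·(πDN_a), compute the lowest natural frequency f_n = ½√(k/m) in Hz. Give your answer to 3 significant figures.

100 Hz

k = Gd⁴/(8D³N_a) = (74.7×10³)(7.8⁴)/(8·45.0³·13) = 29.176 N/mm = 29176 N/m
Wire length L = πDN_a = π·45.0·13 = 1837.8 mm
m = ρ·(πd²/4)·L = 8280 × 47.784×10⁻⁶ m² × 1.8378 m = 0.72714 kg
f_n = ½√(k/m) = 0.5·√(29176/0.72714) = 0.5·√(40125) = 100.16 Hz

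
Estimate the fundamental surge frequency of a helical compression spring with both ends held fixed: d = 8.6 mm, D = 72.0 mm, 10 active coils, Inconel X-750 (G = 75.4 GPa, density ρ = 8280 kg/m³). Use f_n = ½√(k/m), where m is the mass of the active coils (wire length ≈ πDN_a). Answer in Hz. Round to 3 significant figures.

56.3 Hz

k = Gd⁴/(8D³N_a) = (75.4×10³)(8.6⁴)/(8·72.0³·10) = 13.813 N/mm = 13813 N/m
Wire length L = πDN_a = π·72.0·10 = 2261.9 mm
m = ρ·(πd²/4)·L = 8280 × 58.088×10⁻⁶ m² × 2.2619 m = 1.0879 kg
f_n = ½√(k/m) = 0.5·√(13813/1.0879) = 0.5·√(12696) = 56.339 Hz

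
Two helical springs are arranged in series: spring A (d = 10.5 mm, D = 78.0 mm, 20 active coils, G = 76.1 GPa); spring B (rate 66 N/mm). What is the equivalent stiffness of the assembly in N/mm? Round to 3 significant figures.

10.3 N/mm

k_A = Gd⁴/(8D³N_a) = (76.1×10³)(10.5⁴)/(8·78.0³·20) = 12.183 N/mm
Series: 1/k_eq = 1/12.183 + 1/66 = 0.097236; k_eq = 10.284 N/mm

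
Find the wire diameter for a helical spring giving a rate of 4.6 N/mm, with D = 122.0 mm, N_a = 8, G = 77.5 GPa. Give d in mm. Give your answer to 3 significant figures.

d = (8D³N_a·k / G)^(1/4) = (8·122.0³·8·4.6 / (77.5×10³))^0.25
  = (6897.9)^0.25 = 9.1134 mm

9.11 mm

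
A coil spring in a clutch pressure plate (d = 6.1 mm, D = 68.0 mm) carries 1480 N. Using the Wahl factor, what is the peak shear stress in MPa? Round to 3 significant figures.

Spring index C = D/d = 68.0/6.1 = 11.1475
K_W = (4C−1)/(4C−4) + 0.615/C = 43.590/40.590 + 0.0552 = 1.1291
τ₀ = 8FD/(πd³) = 8·1480·68.0/(π·6.1³) = 805120/713.08 = 1129.1 MPa
τ_max = K·τ₀ = 1.1291 × 1129.1 = 1274.8 MPa

1270 MPa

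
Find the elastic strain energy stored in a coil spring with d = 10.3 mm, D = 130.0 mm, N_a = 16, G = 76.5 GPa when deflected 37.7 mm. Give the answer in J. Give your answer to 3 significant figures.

2.18 J

k = Gd⁴/(8D³N_a) = (76.5×10³)(10.3⁴)/(8·130.0³·16) = 3.0618 N/mm
U = ½kδ² = 0.5 × 3.0618 × 37.7² = 2175.8 N·mm = 2.1758 J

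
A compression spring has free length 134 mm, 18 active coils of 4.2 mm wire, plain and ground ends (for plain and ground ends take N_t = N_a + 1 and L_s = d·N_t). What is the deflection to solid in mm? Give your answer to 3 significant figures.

N_t = 19; L_s = 4.2·19 = 79.8 mm
δ_solid = L₀ − L_s = 134 − 79.8 = 54.2 mm

54.2 mm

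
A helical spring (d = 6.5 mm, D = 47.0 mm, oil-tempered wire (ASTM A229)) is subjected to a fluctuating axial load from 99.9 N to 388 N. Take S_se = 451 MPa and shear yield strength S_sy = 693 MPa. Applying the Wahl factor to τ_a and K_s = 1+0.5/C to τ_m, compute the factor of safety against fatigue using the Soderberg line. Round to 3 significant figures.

3.01

C = D/d = 47.0/6.5 = 7.2308; K_W = (4C−1)/(4C−4)+0.615/C = 1.2054; K_s = 1+0.5/C = 1.0691
F_a = (F_max−F_min)/2 = 144.05 N; F_m = (F_max+F_min)/2 = 243.95 N
τ_a = K_W·8F_aD/(πd³) = 1.2054 × 62.779 = 75.675 MPa
τ_m = K_s·8F_mD/(πd³) = 1.0691 × 106.32 = 113.67 MPa
Soderberg: 1/n_f = τ_a/S_se + τ_m/S_sy = 75.675/451 + 113.67/693 = 0.16779 + 0.16402 = 0.33182
n_f = 1/0.33182 = 3.014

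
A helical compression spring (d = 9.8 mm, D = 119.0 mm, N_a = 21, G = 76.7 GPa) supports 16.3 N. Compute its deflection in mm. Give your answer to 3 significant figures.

k = Gd⁴/(8D³N_a) = (76.7×10³)(9.8⁴)/(8·119.0³·21) = 2.4989 N/mm
δ = F/k = 16.3 / 2.4989 = 6.5229 mm

6.52 mm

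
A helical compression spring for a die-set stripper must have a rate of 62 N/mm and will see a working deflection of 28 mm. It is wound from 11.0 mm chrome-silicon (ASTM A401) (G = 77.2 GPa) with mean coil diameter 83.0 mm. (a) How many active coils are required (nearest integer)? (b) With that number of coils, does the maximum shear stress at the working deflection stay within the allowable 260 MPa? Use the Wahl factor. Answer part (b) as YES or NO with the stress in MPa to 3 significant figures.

(a) 4 coils; (b) NO, τ_max = 329 MPa

N_a = Gd⁴/(8D³k) = (77.2×10³)(11.0⁴)/(8·83.0³·62) = 3.985 → N_a = 4
Actual rate k = Gd⁴/(8D³·4) = 61.774 N/mm
Working load F = kδ = 61.774·28 = 1729.7 N
C = 83.0/11.0 = 7.5455; K_W = (4C−1)/(4C−4)+0.615/C = 1.1961
τ_max = K_W·8FD/(πd³) = 1.1961·274.66 = 328.52 MPa
τ_max > 260 MPa → exceeds allowable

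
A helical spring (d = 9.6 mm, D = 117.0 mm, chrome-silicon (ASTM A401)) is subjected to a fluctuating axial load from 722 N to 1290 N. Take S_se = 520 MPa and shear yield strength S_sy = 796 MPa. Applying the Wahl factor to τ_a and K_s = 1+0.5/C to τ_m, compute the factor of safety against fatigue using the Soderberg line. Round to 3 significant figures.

1.54

C = D/d = 117.0/9.6 = 12.1875; K_W = (4C−1)/(4C−4)+0.615/C = 1.1175; K_s = 1+0.5/C = 1.0410
F_a = (F_max−F_min)/2 = 284 N; F_m = (F_max+F_min)/2 = 1006 N
τ_a = K_W·8F_aD/(πd³) = 1.1175 × 95.638 = 106.88 MPa
τ_m = K_s·8F_mD/(πd³) = 1.0410 × 338.77 = 352.67 MPa
Soderberg: 1/n_f = τ_a/S_se + τ_m/S_sy = 106.88/520 + 352.67/796 = 0.20553 + 0.44306 = 0.64859
n_f = 1/0.64859 = 1.542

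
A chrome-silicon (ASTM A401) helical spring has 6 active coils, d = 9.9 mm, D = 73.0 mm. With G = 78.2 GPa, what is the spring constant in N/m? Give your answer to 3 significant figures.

40200 N/m

k = Gd⁴/(8D³N_a) = (78.2×10³ × 9.9⁴) / (8 × 73.0³ × 6)
  = 7.51186e+08 / 1.86728e+07 = 40.229 N/mm = 40229 N/m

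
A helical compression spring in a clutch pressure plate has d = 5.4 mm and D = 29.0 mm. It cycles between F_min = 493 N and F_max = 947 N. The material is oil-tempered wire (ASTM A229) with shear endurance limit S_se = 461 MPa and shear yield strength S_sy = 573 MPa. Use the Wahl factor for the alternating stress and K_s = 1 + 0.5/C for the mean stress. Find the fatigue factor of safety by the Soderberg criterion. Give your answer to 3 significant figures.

1.06

C = D/d = 29.0/5.4 = 5.3704; K_W = (4C−1)/(4C−4)+0.615/C = 1.2861; K_s = 1+0.5/C = 1.0931
F_a = (F_max−F_min)/2 = 227 N; F_m = (F_max+F_min)/2 = 720 N
τ_a = K_W·8F_aD/(πd³) = 1.2861 × 106.46 = 136.92 MPa
τ_m = K_s·8F_mD/(πd³) = 1.0931 × 337.67 = 369.11 MPa
Soderberg: 1/n_f = τ_a/S_se + τ_m/S_sy = 136.92/461 + 369.11/573 = 0.29701 + 0.64416 = 0.94117
n_f = 1/0.94117 = 1.063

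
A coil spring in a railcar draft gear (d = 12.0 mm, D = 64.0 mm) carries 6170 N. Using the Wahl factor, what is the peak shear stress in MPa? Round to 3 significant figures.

Spring index C = D/d = 64.0/12.0 = 5.3333
K_W = (4C−1)/(4C−4) + 0.615/C = 20.333/17.333 + 0.1153 = 1.2884
τ₀ = 8FD/(πd³) = 8·6170·64.0/(π·12.0³) = 3.15904e+06/5428.7 = 581.92 MPa
τ_max = K·τ₀ = 1.2884 × 581.92 = 749.74 MPa

750 MPa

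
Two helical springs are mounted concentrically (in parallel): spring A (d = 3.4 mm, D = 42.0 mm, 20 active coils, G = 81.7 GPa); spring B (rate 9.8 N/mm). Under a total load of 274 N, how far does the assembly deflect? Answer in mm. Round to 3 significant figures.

25.6 mm

k_A = Gd⁴/(8D³N_a) = (81.7×10³)(3.4⁴)/(8·42.0³·20) = 0.92102 N/mm
Parallel: k_eq = 0.92102 + 9.8 = 10.721 N/mm
δ = F/k_eq = 274/10.721 = 25.557 mm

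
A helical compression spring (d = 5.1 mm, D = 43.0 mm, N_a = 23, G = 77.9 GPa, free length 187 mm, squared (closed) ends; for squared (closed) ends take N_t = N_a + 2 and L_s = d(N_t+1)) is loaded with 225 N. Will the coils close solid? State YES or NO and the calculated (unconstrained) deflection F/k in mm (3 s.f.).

YES, δ = 62.5 mm

k = Gd⁴/(8D³N_a) = (77.9×10³)(5.1⁴)/(8·43.0³·23) = 3.6024 N/mm
N_t = 25; L_s = 5.1·26 = 132.6 mm; δ_solid = L₀ − L_s = 187 − 132.6 = 54.4 mm
δ = F/k = 225/3.6024 = 62.458 mm
δ ≥ δ_solid → spring goes solid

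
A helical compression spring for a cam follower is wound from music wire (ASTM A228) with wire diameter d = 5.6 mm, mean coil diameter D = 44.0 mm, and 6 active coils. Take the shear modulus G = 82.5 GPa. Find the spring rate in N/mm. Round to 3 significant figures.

k = Gd⁴/(8D³N_a) = (82.5×10³ × 5.6⁴) / (8 × 44.0³ × 6)
  = 8.11346e+07 / 4.08883e+06 = 19.843 N/mm

19.8 N/mm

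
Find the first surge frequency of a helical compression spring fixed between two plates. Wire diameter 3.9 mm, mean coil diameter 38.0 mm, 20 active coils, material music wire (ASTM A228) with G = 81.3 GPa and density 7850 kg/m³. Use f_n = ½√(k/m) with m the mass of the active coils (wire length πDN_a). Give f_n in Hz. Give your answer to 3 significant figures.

k = Gd⁴/(8D³N_a) = (81.3×10³)(3.9⁴)/(8·38.0³·20) = 2.1423 N/mm = 2142.3 N/m
Wire length L = πDN_a = π·38.0·20 = 2387.6 mm
m = ρ·(πd²/4)·L = 7850 × 11.946×10⁻⁶ m² × 2.3876 m = 0.2239 kg
f_n = ½√(k/m) = 0.5·√(2142.3/0.2239) = 0.5·√(9568.1) = 48.908 Hz

48.9 Hz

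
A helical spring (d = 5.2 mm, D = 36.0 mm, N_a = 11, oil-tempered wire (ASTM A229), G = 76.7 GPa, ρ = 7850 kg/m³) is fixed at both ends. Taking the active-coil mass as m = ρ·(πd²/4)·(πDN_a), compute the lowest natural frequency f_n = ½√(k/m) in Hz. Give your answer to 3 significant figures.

k = Gd⁴/(8D³N_a) = (76.7×10³)(5.2⁴)/(8·36.0³·11) = 13.659 N/mm = 13659 N/m
Wire length L = πDN_a = π·36.0·11 = 1244.1 mm
m = ρ·(πd²/4)·L = 7850 × 21.237×10⁻⁶ m² × 1.2441 m = 0.2074 kg
f_n = ½√(k/m) = 0.5·√(13659/0.2074) = 0.5·√(65858) = 128.31 Hz

128 Hz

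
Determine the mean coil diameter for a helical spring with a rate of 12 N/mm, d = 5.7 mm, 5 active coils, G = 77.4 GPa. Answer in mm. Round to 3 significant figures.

D = (Gd⁴/(8N_a·k))^(1/3) = (77.4×10³·5.7⁴/(8·5·12))^(1/3)
  = (170216)^(1/3) = 55.4200 mm

55.4 mm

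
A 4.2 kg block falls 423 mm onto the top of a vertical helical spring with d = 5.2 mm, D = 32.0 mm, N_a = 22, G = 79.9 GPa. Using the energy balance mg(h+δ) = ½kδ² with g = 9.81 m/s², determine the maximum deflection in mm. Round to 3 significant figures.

62.9 mm

k = Gd⁴/(8D³N_a) = (79.9×10³)(5.2⁴)/(8·32.0³·22) = 10.13 N/mm
W = mg = 4.2 × 9.81 = 41.202 N
½kδ² − Wδ − Wh = 0 → δ = (W + √(W² + 2kWh))/k
δ = (41.202 + √(1697.6 + 353091))/10.13 = (41.202 + 595.64)/10.13 = 62.869 mm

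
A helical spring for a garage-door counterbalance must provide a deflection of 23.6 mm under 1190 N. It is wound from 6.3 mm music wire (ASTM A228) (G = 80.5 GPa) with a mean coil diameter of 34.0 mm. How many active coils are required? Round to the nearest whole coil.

8

Required rate k = F/δ = 1190/23.6 = 50.424 N/mm
N_a = Gd⁴/(8D³k) = (80.5×10³ × 6.3⁴)/(8 × 34.0³ × 50.424)
    = 1.26811e+08 / 1.58548e+07 = 7.998 → 8 coils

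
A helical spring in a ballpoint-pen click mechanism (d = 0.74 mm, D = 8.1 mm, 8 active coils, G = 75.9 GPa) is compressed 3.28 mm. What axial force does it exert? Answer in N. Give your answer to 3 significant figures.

k = Gd⁴/(8D³N_a) = (75.9×10³)(0.74⁴)/(8·8.1³·8) = 0.66917 N/mm
F = k·δ = 0.66917 × 3.28 = 2.1949 N

2.19 N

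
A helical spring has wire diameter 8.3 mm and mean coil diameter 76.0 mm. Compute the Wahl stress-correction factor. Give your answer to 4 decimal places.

C = D/d = 76.0/8.3 = 9.1566
K_W = (4C−1)/(4C−4) + 0.615/C = 35.627/32.627 + 0.0672 = 1.1591

1.1591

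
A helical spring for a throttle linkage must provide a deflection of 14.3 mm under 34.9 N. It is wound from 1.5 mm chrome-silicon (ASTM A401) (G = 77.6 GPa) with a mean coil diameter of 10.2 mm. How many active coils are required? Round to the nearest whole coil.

Required rate k = F/δ = 34.9/14.3 = 2.4406 N/mm
N_a = Gd⁴/(8D³k) = (77.6×10³ × 1.5⁴)/(8 × 10.2³ × 2.4406)
    = 392850 / 20719.5 = 18.96 → 19 coils

19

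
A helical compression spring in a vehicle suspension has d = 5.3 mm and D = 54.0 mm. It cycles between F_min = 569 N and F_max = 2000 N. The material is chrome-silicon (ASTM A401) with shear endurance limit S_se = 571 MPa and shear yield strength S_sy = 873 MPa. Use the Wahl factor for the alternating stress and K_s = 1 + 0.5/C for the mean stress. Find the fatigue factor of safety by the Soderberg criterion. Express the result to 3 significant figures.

C = D/d = 54.0/5.3 = 10.1887; K_W = (4C−1)/(4C−4)+0.615/C = 1.1420; K_s = 1+0.5/C = 1.0491
F_a = (F_max−F_min)/2 = 715.5 N; F_m = (F_max+F_min)/2 = 1284.5 N
τ_a = K_W·8F_aD/(πd³) = 1.1420 × 660.87 = 754.7 MPa
τ_m = K_s·8F_mD/(πd³) = 1.0491 × 1186.4 = 1244.6 MPa
Soderberg: 1/n_f = τ_a/S_se + τ_m/S_sy = 754.7/571 + 1244.6/873 = 1.32172 + 1.42571 = 2.7474
n_f = 1/2.7474 = 0.364

0.364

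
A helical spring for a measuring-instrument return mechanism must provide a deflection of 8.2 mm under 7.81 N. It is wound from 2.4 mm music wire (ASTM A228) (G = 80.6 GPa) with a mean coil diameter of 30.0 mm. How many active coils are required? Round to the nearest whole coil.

13

Required rate k = F/δ = 7.81/8.2 = 0.95244 N/mm
N_a = Gd⁴/(8D³k) = (80.6×10³ × 2.4⁴)/(8 × 30.0³ × 0.95244)
    = 2.67411e+06 / 205727 = 13 → 13 coils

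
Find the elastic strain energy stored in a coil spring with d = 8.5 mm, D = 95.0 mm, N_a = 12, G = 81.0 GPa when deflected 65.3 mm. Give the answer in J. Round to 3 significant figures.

k = Gd⁴/(8D³N_a) = (81.0×10³)(8.5⁴)/(8·95.0³·12) = 5.1371 N/mm
U = ½kδ² = 0.5 × 5.1371 × 65.3² = 10953 N·mm = 10.953 J

11.0 J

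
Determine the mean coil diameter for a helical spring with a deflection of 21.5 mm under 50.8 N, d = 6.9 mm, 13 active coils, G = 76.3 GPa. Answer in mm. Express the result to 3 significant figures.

89.0 mm

Required rate k = F/δ = 50.8/21.5 = 2.3628 N/mm
D = (Gd⁴/(8N_a·k))^(1/3) = (76.3×10³·6.9⁴/(8·13·2.3628))^(1/3)
  = (703821)^(1/3) = 88.9517 mm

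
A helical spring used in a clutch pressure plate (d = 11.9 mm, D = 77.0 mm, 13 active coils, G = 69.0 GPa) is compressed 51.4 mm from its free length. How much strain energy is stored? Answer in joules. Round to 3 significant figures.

k = Gd⁴/(8D³N_a) = (69.0×10³)(11.9⁴)/(8·77.0³·13) = 29.143 N/mm
U = ½kδ² = 0.5 × 29.143 × 51.4² = 38497 N·mm = 38.497 J

38.5 J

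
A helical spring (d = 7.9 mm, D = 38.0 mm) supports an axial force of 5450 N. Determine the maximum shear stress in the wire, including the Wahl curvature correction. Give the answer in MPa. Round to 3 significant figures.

1420 MPa

Spring index C = D/d = 38.0/7.9 = 4.8101
K_W = (4C−1)/(4C−4) + 0.615/C = 18.241/15.241 + 0.1279 = 1.3247
τ₀ = 8FD/(πd³) = 8·5450·38.0/(π·7.9³) = 1.6568e+06/1548.9 = 1069.6 MPa
τ_max = K·τ₀ = 1.3247 × 1069.6 = 1417 MPa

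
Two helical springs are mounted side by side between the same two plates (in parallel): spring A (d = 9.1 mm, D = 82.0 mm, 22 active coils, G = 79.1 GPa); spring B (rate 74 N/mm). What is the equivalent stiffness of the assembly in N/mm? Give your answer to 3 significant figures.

79.6 N/mm

k_A = Gd⁴/(8D³N_a) = (79.1×10³)(9.1⁴)/(8·82.0³·22) = 5.5897 N/mm
Parallel: k_eq = 5.5897 + 74 = 79.59 N/mm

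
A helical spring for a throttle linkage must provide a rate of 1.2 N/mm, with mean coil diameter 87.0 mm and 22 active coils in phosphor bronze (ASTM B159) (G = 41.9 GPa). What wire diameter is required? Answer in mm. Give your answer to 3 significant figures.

d = (8D³N_a·k / G)^(1/4) = (8·87.0³·22·1.2 / (41.9×10³))^0.25
  = (3319.2)^0.25 = 7.5903 mm

7.59 mm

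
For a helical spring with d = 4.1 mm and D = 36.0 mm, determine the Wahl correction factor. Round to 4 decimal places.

1.1664

C = D/d = 36.0/4.1 = 8.7805
K_W = (4C−1)/(4C−4) + 0.615/C = 34.122/31.122 + 0.0700 = 1.1664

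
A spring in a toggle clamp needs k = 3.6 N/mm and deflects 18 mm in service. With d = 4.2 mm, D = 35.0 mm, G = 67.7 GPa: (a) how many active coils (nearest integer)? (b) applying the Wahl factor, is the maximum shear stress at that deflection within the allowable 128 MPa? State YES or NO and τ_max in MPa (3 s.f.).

(a) 17 coils; (b) YES, τ_max = 92.0 MPa

N_a = Gd⁴/(8D³k) = (67.7×10³)(4.2⁴)/(8·35.0³·3.6) = 17.06 → N_a = 17
Actual rate k = Gd⁴/(8D³·17) = 3.6128 N/mm
Working load F = kδ = 3.6128·18 = 65.03 N
C = 35.0/4.2 = 8.3333; K_W = (4C−1)/(4C−4)+0.615/C = 1.1761
τ_max = K_W·8FD/(πd³) = 1.1761·78.23 = 92.005 MPa
τ_max ≤ 128 MPa → acceptable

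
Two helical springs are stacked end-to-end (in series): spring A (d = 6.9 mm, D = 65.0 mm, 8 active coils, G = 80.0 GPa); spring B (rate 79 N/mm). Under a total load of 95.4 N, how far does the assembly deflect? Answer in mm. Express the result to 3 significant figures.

10.5 mm

k_A = Gd⁴/(8D³N_a) = (80.0×10³)(6.9⁴)/(8·65.0³·8) = 10.317 N/mm
Series: 1/k_eq = 1/10.317 + 1/79 = 0.10958; k_eq = 9.1255 N/mm
δ = F/k_eq = 95.4/9.1255 = 10.454 mm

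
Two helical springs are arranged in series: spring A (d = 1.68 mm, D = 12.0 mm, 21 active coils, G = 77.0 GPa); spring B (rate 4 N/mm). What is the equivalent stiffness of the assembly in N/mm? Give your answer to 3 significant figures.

k_A = Gd⁴/(8D³N_a) = (77.0×10³)(1.68⁴)/(8·12.0³·21) = 2.1129 N/mm
Series: 1/k_eq = 1/2.1129 + 1/4 = 0.72329; k_eq = 1.3826 N/mm

1.38 N/mm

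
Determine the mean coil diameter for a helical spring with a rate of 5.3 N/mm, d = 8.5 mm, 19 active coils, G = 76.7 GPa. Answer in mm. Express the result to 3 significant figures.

79.2 mm

D = (Gd⁴/(8N_a·k))^(1/3) = (76.7×10³·8.5⁴/(8·19·5.3))^(1/3)
  = (496995)^(1/3) = 79.2107 mm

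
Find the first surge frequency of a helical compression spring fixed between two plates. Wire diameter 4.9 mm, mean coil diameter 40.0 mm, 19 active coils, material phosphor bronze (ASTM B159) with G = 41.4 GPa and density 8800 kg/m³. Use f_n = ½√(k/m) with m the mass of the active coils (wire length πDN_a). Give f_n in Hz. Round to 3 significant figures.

k = Gd⁴/(8D³N_a) = (41.4×10³)(4.9⁴)/(8·40.0³·19) = 2.4534 N/mm = 2453.4 N/m
Wire length L = πDN_a = π·40.0·19 = 2387.6 mm
m = ρ·(πd²/4)·L = 8800 × 18.857×10⁻⁶ m² × 2.3876 m = 0.39621 kg
f_n = ½√(k/m) = 0.5·√(2453.4/0.39621) = 0.5·√(6192) = 39.345 Hz

39.3 Hz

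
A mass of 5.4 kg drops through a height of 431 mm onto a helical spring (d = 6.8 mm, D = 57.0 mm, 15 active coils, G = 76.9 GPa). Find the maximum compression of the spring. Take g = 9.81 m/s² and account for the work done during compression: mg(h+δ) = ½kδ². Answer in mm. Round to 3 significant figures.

k = Gd⁴/(8D³N_a) = (76.9×10³)(6.8⁴)/(8·57.0³·15) = 7.3987 N/mm
W = mg = 5.4 × 9.81 = 52.974 N
½kδ² − Wδ − Wh = 0 → δ = (W + √(W² + 2kWh))/k
δ = (52.974 + √(2806.2 + 337852))/7.3987 = (52.974 + 583.66)/7.3987 = 86.046 mm

86.0 mm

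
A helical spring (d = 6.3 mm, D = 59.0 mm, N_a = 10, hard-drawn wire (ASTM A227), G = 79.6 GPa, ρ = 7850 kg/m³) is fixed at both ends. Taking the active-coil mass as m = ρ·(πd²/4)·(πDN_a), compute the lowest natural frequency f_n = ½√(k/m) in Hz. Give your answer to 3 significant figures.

64.9 Hz

k = Gd⁴/(8D³N_a) = (79.6×10³)(6.3⁴)/(8·59.0³·10) = 7.6318 N/mm = 7631.8 N/m
Wire length L = πDN_a = π·59.0·10 = 1853.5 mm
m = ρ·(πd²/4)·L = 7850 × 31.172×10⁻⁶ m² × 1.8535 m = 0.45357 kg
f_n = ½√(k/m) = 0.5·√(7631.8/0.45357) = 0.5·√(16826) = 64.858 Hz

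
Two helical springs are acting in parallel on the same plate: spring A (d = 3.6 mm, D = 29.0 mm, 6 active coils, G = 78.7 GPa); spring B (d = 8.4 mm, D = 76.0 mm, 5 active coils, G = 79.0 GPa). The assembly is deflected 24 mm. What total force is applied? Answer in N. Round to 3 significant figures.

k_A = Gd⁴/(8D³N_a) = (78.7×10³)(3.6⁴)/(8·29.0³·6) = 11.291 N/mm
k_B = Gd⁴/(8D³N_a) = (79.0×10³)(8.4⁴)/(8·76.0³·5) = 22.4 N/mm
Parallel: k_eq = 11.291 + 22.4 = 33.691 N/mm
F = k_eq·δ = 33.691·24 = 808.59 N

809 N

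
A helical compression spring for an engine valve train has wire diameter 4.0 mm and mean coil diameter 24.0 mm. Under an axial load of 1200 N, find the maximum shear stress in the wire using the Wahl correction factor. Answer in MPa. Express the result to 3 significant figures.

1440 MPa

Spring index C = D/d = 24.0/4.0 = 6.0000
K_W = (4C−1)/(4C−4) + 0.615/C = 23.000/20.000 + 0.1025 = 1.2525
τ₀ = 8FD/(πd³) = 8·1200·24.0/(π·4.0³) = 230400/201.06 = 1145.9 MPa
τ_max = K·τ₀ = 1.2525 × 1145.9 = 1435.3 MPa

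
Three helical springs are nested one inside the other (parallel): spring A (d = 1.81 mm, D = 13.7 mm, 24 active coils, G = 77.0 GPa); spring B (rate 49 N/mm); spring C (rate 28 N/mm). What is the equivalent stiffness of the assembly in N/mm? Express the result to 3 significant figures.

k_A = Gd⁴/(8D³N_a) = (77.0×10³)(1.81⁴)/(8·13.7³·24) = 1.6739 N/mm
Parallel: k_eq = 1.6739 + 49 + 28 = 78.674 N/mm

78.7 N/mm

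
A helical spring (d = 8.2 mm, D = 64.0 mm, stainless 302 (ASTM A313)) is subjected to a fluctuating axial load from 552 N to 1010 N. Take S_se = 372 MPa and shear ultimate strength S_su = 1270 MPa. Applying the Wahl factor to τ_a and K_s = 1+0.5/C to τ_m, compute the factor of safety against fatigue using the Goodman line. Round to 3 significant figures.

C = D/d = 64.0/8.2 = 7.8049; K_W = (4C−1)/(4C−4)+0.615/C = 1.1890; K_s = 1+0.5/C = 1.0641
F_a = (F_max−F_min)/2 = 229 N; F_m = (F_max+F_min)/2 = 781 N
τ_a = K_W·8F_aD/(πd³) = 1.1890 × 67.688 = 80.482 MPa
τ_m = K_s·8F_mD/(πd³) = 1.0641 × 230.85 = 245.64 MPa
Goodman: 1/n_f = τ_a/S_se + τ_m/S_su = 80.482/372 + 245.64/1270 = 0.21635 + 0.19342 = 0.40977
n_f = 1/0.40977 = 2.44

2.44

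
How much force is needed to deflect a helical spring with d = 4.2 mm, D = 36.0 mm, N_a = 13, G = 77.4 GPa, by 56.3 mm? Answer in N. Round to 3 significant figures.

279 N

k = Gd⁴/(8D³N_a) = (77.4×10³)(4.2⁴)/(8·36.0³·13) = 4.9636 N/mm
F = k·δ = 4.9636 × 56.3 = 279.45 N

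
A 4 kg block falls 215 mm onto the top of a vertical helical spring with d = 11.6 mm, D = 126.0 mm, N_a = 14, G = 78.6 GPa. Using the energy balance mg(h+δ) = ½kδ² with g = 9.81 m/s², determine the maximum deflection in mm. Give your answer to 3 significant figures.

58.1 mm

k = Gd⁴/(8D³N_a) = (78.6×10³)(11.6⁴)/(8·126.0³·14) = 6.3522 N/mm
W = mg = 4 × 9.81 = 39.24 N
½kδ² − Wδ − Wh = 0 → δ = (W + √(W² + 2kWh))/k
δ = (39.24 + √(1539.8 + 107182))/6.3522 = (39.24 + 329.73)/6.3522 = 58.085 mm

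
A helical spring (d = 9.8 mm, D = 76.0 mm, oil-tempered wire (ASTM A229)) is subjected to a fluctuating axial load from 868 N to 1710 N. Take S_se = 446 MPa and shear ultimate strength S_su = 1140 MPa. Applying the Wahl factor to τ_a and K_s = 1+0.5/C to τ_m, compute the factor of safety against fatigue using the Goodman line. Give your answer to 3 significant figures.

C = D/d = 76.0/9.8 = 7.7551; K_W = (4C−1)/(4C−4)+0.615/C = 1.1903; K_s = 1+0.5/C = 1.0645
F_a = (F_max−F_min)/2 = 421 N; F_m = (F_max+F_min)/2 = 1289 N
τ_a = K_W·8F_aD/(πd³) = 1.1903 × 86.568 = 103.04 MPa
τ_m = K_s·8F_mD/(πd³) = 1.0645 × 265.05 = 282.14 MPa
Goodman: 1/n_f = τ_a/S_se + τ_m/S_su = 103.04/446 + 282.14/1140 = 0.23104 + 0.24749 = 0.47853
n_f = 1/0.47853 = 2.09

2.09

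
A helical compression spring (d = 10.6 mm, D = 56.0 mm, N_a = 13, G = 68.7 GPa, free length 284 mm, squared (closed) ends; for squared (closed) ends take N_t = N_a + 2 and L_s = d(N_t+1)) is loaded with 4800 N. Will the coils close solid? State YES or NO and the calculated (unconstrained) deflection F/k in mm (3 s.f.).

k = Gd⁴/(8D³N_a) = (68.7×10³)(10.6⁴)/(8·56.0³·13) = 47.488 N/mm
N_t = 15; L_s = 10.6·16 = 169.6 mm; δ_solid = L₀ − L_s = 284 − 169.6 = 114.4 mm
δ = F/k = 4800/47.488 = 101.08 mm
δ < δ_solid → spring does not go solid

NO, δ = 101 mm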